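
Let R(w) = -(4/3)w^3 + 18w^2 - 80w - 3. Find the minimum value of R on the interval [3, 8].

Differentiating, R'(w) = -4w^2 + 36w - 80; which vanishes at w = 4 and w = 5.
Evaluating at the critical points and endpoints: R(3) = -117; R(4) = -361/3; R(5) = -359/3; R(8) = -521/3.
So the minimum is R(8) = -521/3.

-521/3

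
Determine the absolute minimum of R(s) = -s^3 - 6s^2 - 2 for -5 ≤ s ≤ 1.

The derivative is -3s^2 - 12s, which vanishes at s = -4 and s = 0.
Compare values at every candidate in [-5, 1]: R(-5) = -27; R(-4) = -34; R(0) = -2; R(1) = -9.
The minimum over the interval is -34, attained at s = -4.

-34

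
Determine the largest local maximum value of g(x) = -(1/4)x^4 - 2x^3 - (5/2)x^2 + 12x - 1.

25/4

g'(x) = -x^3 - 6x^2 - 5x + 12 = 0 at x = -4, -3, 1.
Since g''(x) = -3x^2 - 12x - 5, we get g''(-4) = -5 < 0 ⇒ local maximum; g''(-3) = 4 > 0 ⇒ local minimum; g''(1) = -20 < 0 ⇒ local maximum.
Thus g has its largest local maximum at x = 1, with value 25/4.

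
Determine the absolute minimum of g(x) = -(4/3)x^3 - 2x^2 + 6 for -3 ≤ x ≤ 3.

g'(x) = -4x^2 - 4x, which vanishes at x = -1 and x = 0.
Candidates: g(-3) = 24; g(-1) = 16/3; g(0) = 6; g(3) = -48.
Hence the absolute minimum is -48 at x = 3.

-48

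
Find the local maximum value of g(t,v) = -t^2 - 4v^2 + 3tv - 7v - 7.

∂g/∂t = -2t + 3v = 0 and ∂g/∂v = 3t - 8v - 7 = 0, so (t, v) = (-3, -2).
The Hessian has g_{tt} = -2, g_{vv} = -8, g_{tv} = 3, giving D = 7 > 0 with g_{tt} < 0, so the point is a local maximum.
g(-3, -2) = 0.

0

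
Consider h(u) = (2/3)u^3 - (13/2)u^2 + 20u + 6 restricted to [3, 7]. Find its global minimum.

h'(u) = 2u^2 - 13u + 20, whose only zero in [3, 7] is u = 4.
Candidates: h(3) = 51/2, h(4) = 74/3, h(7) = 337/6.
So the minimum is h(4) = 74/3.

74/3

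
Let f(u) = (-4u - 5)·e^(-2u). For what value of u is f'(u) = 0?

f'(u) = (-4)·e^(-2u) + (-4u - 5)·(-2)·e^(-2u) = (8u + 6)·e^(-2u). Since e^(-2u) > 0, the only critical point is u = -3/4.
f''(-3/4) has the same sign as 8 > 0, so this is a local minimum.
f(-3/4) = (-2)·e^(3/2) ≈ -8.9634.

-3/4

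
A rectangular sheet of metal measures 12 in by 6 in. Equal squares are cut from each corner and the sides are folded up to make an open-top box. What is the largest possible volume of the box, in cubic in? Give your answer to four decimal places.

With cut size x, the volume is V(x) = x(12 − 2x)(6 − 2x) for 0 < x < 3.
V'(x) = 12x^2 − 72x + 72. Setting V'(x) = 0 gives x ≈ 1.2679 (the root in (0, 3)).
V''(x) = 24x − 72 is negative there, so this is the maximum; V ≈ 41.5692.

41.5692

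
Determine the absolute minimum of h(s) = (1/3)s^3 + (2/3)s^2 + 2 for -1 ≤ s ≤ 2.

h'(s) = s^2 + (4/3)s, whose only zero in [-1, 2] is s = 0.
Compare values at every candidate in [-1, 2]: h(-1) = 7/3,  h(0) = 2,  h(2) = 22/3.
So the minimum is h(0) = 2.

2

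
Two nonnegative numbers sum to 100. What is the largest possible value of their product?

With x + y = 100, the product is P(x) = x(100 − x).
P'(x) = 100 − 2x = 0 gives x = 50; P'' = −2 < 0, so this is the maximum.
P = 50·50 = 2500.

2500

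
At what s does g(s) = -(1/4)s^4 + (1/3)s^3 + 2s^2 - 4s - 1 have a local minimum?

1

g'(s) = -s^3 + s^2 + 4s - 4. Setting g'(s) = 0 gives s ∈ {-2, 1, 2}.
g''(s) = -3s^2 + 2s + 4. g''(-2) = -12 < 0 ⇒ local maximum; g''(1) = 3 > 0 ⇒ local minimum; g''(2) = -4 < 0 ⇒ local maximum.
The local minimum is g(1) = -35/12.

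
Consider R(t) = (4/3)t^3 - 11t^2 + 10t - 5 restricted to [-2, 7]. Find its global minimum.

Differentiating, R'(t) = 4t^2 - 22t + 10; which vanishes at t = 1/2 and t = 5.
Candidates: R(-2) = -239/3; R(1/2) = -31/12; R(5) = -190/3; R(7) = -50/3.
Hence the absolute minimum is -239/3 at t = -2.

-239/3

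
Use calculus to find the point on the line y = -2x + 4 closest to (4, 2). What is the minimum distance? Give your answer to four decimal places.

2.6833

Minimize D(x)^2 = (x - 4)^2 + (-2x + 2)^2.
d/dx[D^2] = 2(x - 4) + 2·(-2)·(-2x + 2) = 0 ⇒ x = 8/5.
Then y = 4/5 and the distance is √(36/5) ≈ 2.6833.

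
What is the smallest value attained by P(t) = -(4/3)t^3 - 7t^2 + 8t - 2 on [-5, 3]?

-77

P'(t) = -4t^2 - 14t + 8, which vanishes at t = -4 and t = 1/2.
Candidates: P(-5) = -151/3,  P(-4) = -182/3,  P(1/2) = 1/12,  P(3) = -77.
Hence the absolute minimum is -77 at t = 3.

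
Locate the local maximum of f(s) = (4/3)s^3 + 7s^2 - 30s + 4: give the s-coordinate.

-5

f'(s) = 4s^2 + 14s - 30. Setting f'(s) = 0 gives s ∈ {-5, 3/2}.
Since f''(s) = 8s + 14, we get f''(-5) = -26 < 0 ⇒ local maximum; f''(3/2) = 26 > 0 ⇒ local minimum.
Thus f has its local maximum at s = -5, with value 487/3.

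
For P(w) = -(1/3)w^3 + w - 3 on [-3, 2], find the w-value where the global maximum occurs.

-3

The derivative is -w^2 + 1, which vanishes at w = -1 and w = 1.
Evaluating at the critical points and endpoints: P(-3) = 3,  P(-1) = -11/3,  P(1) = -7/3,  P(2) = -11/3.
Hence the absolute maximum is 3 at w = -3.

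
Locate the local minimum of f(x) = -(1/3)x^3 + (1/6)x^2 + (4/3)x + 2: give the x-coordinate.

-1

f'(x) = -x^2 + (1/3)x + 4/3. Setting f'(x) = 0 gives x ∈ {-1, 4/3}.
f''(x) = -2x + 1/3. f''(-1) = 7/3 > 0 ⇒ local minimum; f''(4/3) = -7/3 < 0 ⇒ local maximum.
So the local minimum value is f(-1) = 7/6.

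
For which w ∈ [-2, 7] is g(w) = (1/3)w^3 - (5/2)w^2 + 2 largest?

g'(w) = w^2 - 5w, which vanishes at w = 0 and w = 5.
Evaluating at the critical points and endpoints: g(-2) = -32/3; g(0) = 2; g(5) = -113/6; g(7) = -37/6.
Hence the absolute maximum is 2 at w = 0.

0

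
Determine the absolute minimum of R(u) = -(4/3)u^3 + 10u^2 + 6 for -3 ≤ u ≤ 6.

R'(u) = -4u^2 + 20u, which vanishes at u = 0 and u = 5.
Compare values at every candidate in [-3, 6]: R(-3) = 132,  R(0) = 6,  R(5) = 268/3,  R(6) = 78.
Hence the absolute minimum is 6 at u = 0.

6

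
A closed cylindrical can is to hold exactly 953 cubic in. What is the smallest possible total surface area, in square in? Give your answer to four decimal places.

With radius r and height h, πr²h = 953 so h = 953/(πr²), and S(r) = 2πr² + 2πrh = 2πr² + 2·953/r.
S'(r) = 4πr − 2·953/r² = 0 ⇒ r³ = 953/(2π), so r ≈ 5.3330 and h = 2r ≈ 10.6660.
S''(r) = 4π + 4·953/r³ > 0, so this is the minimum; S ≈ 536.0967.

536.0967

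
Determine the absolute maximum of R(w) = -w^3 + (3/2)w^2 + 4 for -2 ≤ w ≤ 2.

18

The derivative is -3w^2 + 3w, which vanishes at w = 0 and w = 1.
Compare values at every candidate in [-2, 2]: R(-2) = 18,  R(0) = 4,  R(1) = 9/2,  R(2) = 2.
The maximum over the interval is 18, attained at w = -2.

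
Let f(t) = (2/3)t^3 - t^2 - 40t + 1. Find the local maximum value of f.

f'(t) = 2t^2 - 2t - 40. Setting f'(t) = 0 gives t ∈ {-4, 5}.
Since f''(t) = 4t - 2, we get f''(-4) = -18 < 0 ⇒ local maximum; f''(5) = 18 > 0 ⇒ local minimum.
So the local maximum value is f(-4) = 307/3.

307/3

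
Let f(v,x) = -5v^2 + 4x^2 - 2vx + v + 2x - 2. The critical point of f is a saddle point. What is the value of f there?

-15/7

∂f/∂v = -10v - 2x + 1 = 0 and ∂f/∂x = -2v + 8x + 2 = 0, so (v, x) = (1/7, -3/14).
The Hessian has f_{vv} = -10, f_{xx} = 8, f_{vx} = -2, giving D = -84 < 0, so the point is a saddle point.
f(1/7, -3/14) = -15/7.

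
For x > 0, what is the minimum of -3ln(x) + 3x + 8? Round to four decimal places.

P'(x) = -3/x + 3 = 0 gives x = 1.
P''(x) = 3/x², which is positive for x > 0, so this is a local minimum.
P(1) = -3·ln(1) + 3 + 8 ≈ 11.0000.

11.0000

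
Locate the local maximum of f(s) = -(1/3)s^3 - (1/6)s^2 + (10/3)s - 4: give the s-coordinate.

5/3

f'(s) = -s^2 - (1/3)s + 10/3 = 0 at s = -2, 5/3.
Since f''(s) = -2s - 1/3, we get f''(-2) = 11/3 > 0 ⇒ local minimum; f''(5/3) = -11/3 < 0 ⇒ local maximum.
Thus f has its local maximum at s = 5/3, with value -73/162.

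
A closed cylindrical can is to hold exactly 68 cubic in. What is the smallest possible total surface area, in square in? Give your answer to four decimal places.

92.2261

With radius r and height h, πr²h = 68 so h = 68/(πr²), and S(r) = 2πr² + 2πrh = 2πr² + 2·68/r.
S'(r) = 4πr − 2·68/r² = 0 ⇒ r³ = 68/(2π), so r ≈ 2.2120 and h = 2r ≈ 4.4239.
S''(r) = 4π + 4·68/r³ > 0, so this is the minimum; S ≈ 92.2261.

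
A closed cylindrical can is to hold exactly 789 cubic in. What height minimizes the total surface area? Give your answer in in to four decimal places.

10.0153

With radius r and height h, πr²h = 789 so h = 789/(πr²), and S(r) = 2πr² + 2πrh = 2πr² + 2·789/r.
S'(r) = 4πr − 2·789/r² = 0 ⇒ r³ = 789/(2π), so r ≈ 5.0076 and h = 2r ≈ 10.0153.
S''(r) = 4π + 4·789/r³ > 0, so this is the minimum; S ≈ 472.6785.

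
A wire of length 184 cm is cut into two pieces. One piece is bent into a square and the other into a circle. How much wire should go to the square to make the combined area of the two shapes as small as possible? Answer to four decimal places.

103.0582

Let x be the length used for the square. Square side x/4; circle radius (184−x)/(2π).
A(x) = (x/4)² + π·((184−x)/(2π))² = x²/16 + (184−x)²/(4π) for 0 ≤ x ≤ 184. A'(x) = x/8 − (184−x)/(2π) = 0 gives x = 4·184/(π+4) ≈ 103.0582.
A'' = 1/8 + 1/(2π) > 0, so this gives the minimum combined area; x ≈ 103.0582 cm to the square.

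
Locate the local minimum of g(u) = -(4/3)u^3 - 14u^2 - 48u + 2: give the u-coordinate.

Critical points: g'(u) = -4u^2 - 28u - 48 vanishes at u = -4, -3.
g''(u) = -8u - 28. g''(-4) = 4 > 0 ⇒ local minimum; g''(-3) = -4 < 0 ⇒ local maximum.
The local minimum is g(-4) = 166/3.

-4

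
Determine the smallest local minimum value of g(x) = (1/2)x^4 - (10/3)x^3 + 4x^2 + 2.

g'(x) = 2x^3 - 10x^2 + 8x. Setting g'(x) = 0 gives x ∈ {0, 1, 4}.
Second-derivative test with g''(x) = 6x^2 - 20x + 8: g''(0) = 8 > 0 ⇒ local minimum; g''(1) = -6 < 0 ⇒ local maximum; g''(4) = 24 > 0 ⇒ local minimum.
So the smallest local minimum value is g(4) = -58/3.

-58/3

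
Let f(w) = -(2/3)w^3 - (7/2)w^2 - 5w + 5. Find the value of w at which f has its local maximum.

-1

f'(w) = -2w^2 - 7w - 5 = 0 at w = -5/2, -1.
Since f''(w) = -4w - 7, we get f''(-5/2) = 3 > 0 ⇒ local minimum; f''(-1) = -3 < 0 ⇒ local maximum.
The local maximum is f(-1) = 43/6.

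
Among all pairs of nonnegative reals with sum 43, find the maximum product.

1849/4

With x + y = 43, the product is P(x) = x(43 − x).
P'(x) = 43 − 2x = 0 gives x = 43/2; P'' = −2 < 0, so this is the maximum.
P = 43/2·43/2 = 1849/4.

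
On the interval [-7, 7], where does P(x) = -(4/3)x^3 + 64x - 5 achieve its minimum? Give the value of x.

-4

P'(x) = -4x^2 + 64, which vanishes at x = -4 and x = 4.
Candidates: P(-7) = 13/3; P(-4) = -527/3; P(4) = 497/3; P(7) = -43/3.
So the minimum is P(-4) = -527/3.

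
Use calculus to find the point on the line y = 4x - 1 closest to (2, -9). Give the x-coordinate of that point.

-30/17

Minimize D(x)^2 = (x - 2)^2 + (4x + 8)^2.
d/dx[D^2] = 2(x - 2) + 2·4·(4x + 8) = 0 ⇒ x = -30/17.
Then y = -137/17 and the distance is √(256/17) ≈ 3.8806.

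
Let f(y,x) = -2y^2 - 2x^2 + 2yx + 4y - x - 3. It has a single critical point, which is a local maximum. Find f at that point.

∂f/∂y = -4y + 2x + 4 = 0 and ∂f/∂x = 2y - 4x - 1 = 0, so (y, x) = (7/6, 1/3).
The Hessian has f_{yy} = -4, f_{xx} = -4, f_{yx} = 2, giving D = 12 > 0 with f_{yy} < 0, so the point is a local maximum.
f(7/6, 1/3) = -5/6.

-5/6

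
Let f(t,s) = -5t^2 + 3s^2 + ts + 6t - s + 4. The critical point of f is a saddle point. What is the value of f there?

353/61

∂f/∂t = -10t + s + 6 = 0 and ∂f/∂s = t + 6s - 1 = 0, so (t, s) = (37/61, 4/61).
The Hessian has f_{tt} = -10, f_{ss} = 6, f_{ts} = 1, giving D = -61 < 0, so the point is a saddle point.
f(37/61, 4/61) = 353/61.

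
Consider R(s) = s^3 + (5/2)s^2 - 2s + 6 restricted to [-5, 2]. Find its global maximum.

R'(s) = 3s^2 + 5s - 2, which vanishes at s = -2 and s = 1/3.
Compare values at every candidate in [-5, 2]: R(-5) = -93/2, R(-2) = 12, R(1/3) = 305/54, R(2) = 20.
Hence the absolute maximum is 20 at s = 2.

20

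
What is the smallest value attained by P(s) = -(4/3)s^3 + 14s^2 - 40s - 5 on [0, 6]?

-119/3

P'(s) = -4s^2 + 28s - 40, which vanishes at s = 2 and s = 5.
Evaluating at the critical points and endpoints: P(0) = -5; P(2) = -119/3; P(5) = -65/3; P(6) = -29.
The minimum over the interval is -119/3, attained at s = 2.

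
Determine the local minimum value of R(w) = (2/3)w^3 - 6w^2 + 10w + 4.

Critical points: R'(w) = 2w^2 - 12w + 10 vanishes at w = 1, 5.
Second-derivative test with R''(w) = 4w - 12: R''(1) = -8 < 0 ⇒ local maximum; R''(5) = 8 > 0 ⇒ local minimum.
Thus R has its local minimum at w = 5, with value -38/3.

-38/3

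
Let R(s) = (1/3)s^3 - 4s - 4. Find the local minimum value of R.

R'(s) = s^2 - 4 = 0 at s = -2, 2.
Second-derivative test with R''(s) = 2s: R''(-2) = -4 < 0 ⇒ local maximum; R''(2) = 4 > 0 ⇒ local minimum.
Thus R has its local minimum at s = 2, with value -28/3.

-28/3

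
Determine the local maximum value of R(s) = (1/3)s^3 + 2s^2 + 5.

47/3

R'(s) = s^2 + 4s. Setting R'(s) = 0 gives s ∈ {-4, 0}.
Second-derivative test with R''(s) = 2s + 4: R''(-4) = -4 < 0 ⇒ local maximum; R''(0) = 4 > 0 ⇒ local minimum.
The local maximum is R(-4) = 47/3.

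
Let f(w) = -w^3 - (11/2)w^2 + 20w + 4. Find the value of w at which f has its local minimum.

-5

f'(w) = -3w^2 - 11w + 20 = 0 at w = -5, 4/3.
f''(w) = -6w - 11. f''(-5) = 19 > 0 ⇒ local minimum; f''(4/3) = -19 < 0 ⇒ local maximum.
Thus f has its local minimum at w = -5, with value -217/2.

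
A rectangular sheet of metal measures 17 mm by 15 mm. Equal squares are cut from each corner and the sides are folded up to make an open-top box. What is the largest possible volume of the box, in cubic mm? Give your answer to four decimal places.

With cut size x, the volume is V(x) = x(17 − 2x)(15 − 2x) for 0 < x < 7.5.
V'(x) = 12x^2 − 128x + 255. Setting V'(x) = 0 gives x ≈ 2.6511 (the root in (0, 7.5)).
V''(x) = 24x − 128 is negative there, so this is the maximum; V ≈ 300.7485.

300.7485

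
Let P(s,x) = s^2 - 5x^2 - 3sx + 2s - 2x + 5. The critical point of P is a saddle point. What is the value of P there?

117/29

∂P/∂s = 2s - 3x + 2 = 0 and ∂P/∂x = -3s - 10x - 2 = 0, so (s, x) = (-26/29, 2/29).
The Hessian has P_{ss} = 2, P_{xx} = -10, P_{sx} = -3, giving D = -29 < 0, so the point is a saddle point.
P(-26/29, 2/29) = 117/29.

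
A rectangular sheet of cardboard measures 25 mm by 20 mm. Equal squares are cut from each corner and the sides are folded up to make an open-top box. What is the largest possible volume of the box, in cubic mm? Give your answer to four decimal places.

With cut size x, the volume is V(x) = x(25 − 2x)(20 − 2x) for 0 < x < 10.
V'(x) = 12x^2 − 180x + 500. Setting V'(x) = 0 gives x ≈ 3.6812 (the root in (0, 10)).
V''(x) = 24x − 180 is negative there, so this is the maximum; V ≈ 820.5282.

820.5282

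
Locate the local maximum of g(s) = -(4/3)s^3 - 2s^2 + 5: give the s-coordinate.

g'(s) = -4s^2 - 4s. Setting g'(s) = 0 gives s ∈ {-1, 0}.
Second-derivative test with g''(s) = -8s - 4: g''(-1) = 4 > 0 ⇒ local minimum; g''(0) = -4 < 0 ⇒ local maximum.
Thus g has its local maximum at s = 0, with value 5.

0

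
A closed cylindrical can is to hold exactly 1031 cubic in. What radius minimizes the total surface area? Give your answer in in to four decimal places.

With radius r and height h, πr²h = 1031 so h = 1031/(πr²), and S(r) = 2πr² + 2πrh = 2πr² + 2·1031/r.
S'(r) = 4πr − 2·1031/r² = 0 ⇒ r³ = 1031/(2π), so r ≈ 5.4747 and h = 2r ≈ 10.9494.
S''(r) = 4π + 4·1031/r³ > 0, so this is the minimum; S ≈ 564.9634.

5.4747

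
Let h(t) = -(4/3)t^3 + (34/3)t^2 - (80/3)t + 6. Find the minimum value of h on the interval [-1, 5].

The derivative is -4t^2 + (68/3)t - 80/3, which vanishes at t = 5/3 and t = 4.
Candidates: h(-1) = 136/3,  h(5/3) = -1064/81,  h(4) = -14/3,  h(5) = -32/3.
So the minimum is h(5/3) = -1064/81.

-1064/81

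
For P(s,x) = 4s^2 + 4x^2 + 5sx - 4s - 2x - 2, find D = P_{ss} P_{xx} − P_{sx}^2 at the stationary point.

∂P/∂s = 8s + 5x - 4 = 0 and ∂P/∂x = 5s + 8x - 2 = 0, so (s, x) = (22/39, -4/39).
The Hessian has P_{ss} = 8, P_{xx} = 8, P_{sx} = 5, giving D = 39 > 0 with P_{ss} > 0, so the point is a local minimum.
D = (8)·(8) − (5)^2 = 39.

39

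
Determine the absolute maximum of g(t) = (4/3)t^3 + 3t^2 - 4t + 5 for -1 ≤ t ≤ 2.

Differentiating, g'(t) = 4t^2 + 6t - 4; whose only zero in [-1, 2] is t = 1/2.
Compare values at every candidate in [-1, 2]: g(-1) = 32/3; g(1/2) = 47/12; g(2) = 59/3.
So the maximum is g(2) = 59/3.

59/3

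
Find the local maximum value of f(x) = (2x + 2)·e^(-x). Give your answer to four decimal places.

Differentiating with the product rule gives f'(x) = (-2x)·e^(-x). Since e^(-x) > 0, the only critical point is x = 0.
f''(0) has the same sign as -2 < 0, so this is a local maximum.
f(0) = (2)·e^(0) ≈ 2.0000.

2.0000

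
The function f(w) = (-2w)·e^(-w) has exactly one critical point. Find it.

Differentiating with the product rule gives f'(w) = (2w - 2)·e^(-w). Since e^(-w) > 0, the only critical point is w = 1.
f''(1) has the same sign as 2 > 0, so this is a local minimum.
f(1) = (-2)·e^(-1) ≈ -0.7358.

1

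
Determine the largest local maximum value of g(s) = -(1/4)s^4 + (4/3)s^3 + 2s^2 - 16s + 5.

Critical points: g'(s) = -s^3 + 4s^2 + 4s - 16 vanishes at s = -2, 2, 4.
Second-derivative test with g''(s) = -3s^2 + 8s + 4: g''(-2) = -24 < 0 ⇒ local maximum; g''(2) = 8 > 0 ⇒ local minimum; g''(4) = -12 < 0 ⇒ local maximum.
The largest local maximum is g(-2) = 91/3.

91/3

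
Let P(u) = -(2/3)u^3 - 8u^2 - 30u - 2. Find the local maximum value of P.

34

P'(u) = -2u^2 - 16u - 30. Setting P'(u) = 0 gives u ∈ {-5, -3}.
Since P''(u) = -4u - 16, we get P''(-5) = 4 > 0 ⇒ local minimum; P''(-3) = -4 < 0 ⇒ local maximum.
Thus P has its local maximum at u = -3, with value 34.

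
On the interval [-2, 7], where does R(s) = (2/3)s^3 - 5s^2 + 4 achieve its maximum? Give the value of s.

R'(s) = 2s^2 - 10s, which vanishes at s = 0 and s = 5.
Evaluating at the critical points and endpoints: R(-2) = -64/3, R(0) = 4, R(5) = -113/3, R(7) = -37/3.
So the maximum is R(0) = 4.

0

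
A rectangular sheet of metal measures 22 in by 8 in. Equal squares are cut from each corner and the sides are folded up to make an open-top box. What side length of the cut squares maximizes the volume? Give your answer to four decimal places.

With cut size x, the volume is V(x) = x(22 − 2x)(8 − 2x) for 0 < x < 4.
V'(x) = 12x^2 − 120x + 176. Setting V'(x) = 0 gives x ≈ 1.7854 (the root in (0, 4)).
V''(x) = 24x − 120 is negative there, so this is the maximum; V ≈ 145.7362.

1.7854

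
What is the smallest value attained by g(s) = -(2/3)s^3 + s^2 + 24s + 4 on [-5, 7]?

-41

g'(s) = -2s^2 + 2s + 24, which vanishes at s = -3 and s = 4.
Candidates: g(-5) = -23/3,  g(-3) = -41,  g(4) = 220/3,  g(7) = -23/3.
The minimum over the interval is -41, attained at s = -3.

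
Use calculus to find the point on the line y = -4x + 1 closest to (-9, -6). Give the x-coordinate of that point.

Minimize D(x)^2 = (x + 9)^2 + (-4x + 7)^2.
d/dx[D^2] = 2(x + 9) + 2·(-4)·(-4x + 7) = 0 ⇒ x = 19/17.
Then y = -59/17 and the distance is √(1849/17) ≈ 10.4290.

19/17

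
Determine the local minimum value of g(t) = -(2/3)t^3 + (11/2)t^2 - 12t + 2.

-47/8

g'(t) = -2t^2 + 11t - 12 = 0 at t = 3/2, 4.
Second-derivative test with g''(t) = -4t + 11: g''(3/2) = 5 > 0 ⇒ local minimum; g''(4) = -5 < 0 ⇒ local maximum.
The local minimum is g(3/2) = -47/8.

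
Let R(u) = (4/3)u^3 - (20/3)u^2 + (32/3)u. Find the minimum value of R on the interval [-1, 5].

-56/3

Differentiating, R'(u) = 4u^2 - (40/3)u + 32/3; which vanishes at u = 4/3 and u = 2.
Candidates: R(-1) = -56/3, R(4/3) = 448/81, R(2) = 16/3, R(5) = 160/3.
The minimum over the interval is -56/3, attained at u = -1.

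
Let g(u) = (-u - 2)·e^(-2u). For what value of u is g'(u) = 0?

g'(u) = (-1)·e^(-2u) + (-u - 2)·(-2)·e^(-2u) = (2u + 3)·e^(-2u). Since e^(-2u) > 0, the only critical point is u = -3/2.
g''(-3/2) has the same sign as 2 > 0, so this is a local minimum.
g(-3/2) = (-1/2)·e^(3) ≈ -10.0428.

-3/2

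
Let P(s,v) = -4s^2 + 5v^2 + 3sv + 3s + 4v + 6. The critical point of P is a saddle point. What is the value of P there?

∂P/∂s = -8s + 3v + 3 = 0 and ∂P/∂v = 3s + 10v + 4 = 0, so (s, v) = (18/89, -41/89).
The Hessian has P_{ss} = -8, P_{vv} = 10, P_{sv} = 3, giving D = -89 < 0, so the point is a saddle point.
P(18/89, -41/89) = 479/89.

479/89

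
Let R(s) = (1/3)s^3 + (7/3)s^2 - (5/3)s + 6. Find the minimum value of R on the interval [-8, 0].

Differentiating, R'(s) = s^2 + (14/3)s - 5/3; whose only zero in [-8, 0] is s = -5.
Compare values at every candidate in [-8, 0]: R(-8) = -2; R(-5) = 31; R(0) = 6.
The minimum over the interval is -2, attained at s = -8.

-2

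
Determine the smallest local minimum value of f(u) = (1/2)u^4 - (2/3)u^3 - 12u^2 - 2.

Critical points: f'(u) = 2u^3 - 2u^2 - 24u vanishes at u = -3, 0, 4.
Second-derivative test with f''(u) = 6u^2 - 4u - 24: f''(-3) = 42 > 0 ⇒ local minimum; f''(0) = -24 < 0 ⇒ local maximum; f''(4) = 56 > 0 ⇒ local minimum.
So the smallest local minimum value is f(4) = -326/3.

-326/3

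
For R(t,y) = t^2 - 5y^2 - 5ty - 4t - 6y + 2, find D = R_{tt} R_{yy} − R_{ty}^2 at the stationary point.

-45

∂R/∂t = 2t - 5y - 4 = 0 and ∂R/∂y = -5t - 10y - 6 = 0, so (t, y) = (2/9, -32/45).
The Hessian has R_{tt} = 2, R_{yy} = -10, R_{ty} = -5, giving D = -45 < 0, so the point is a saddle point.
D = (2)·(-10) − (-5)^2 = -45.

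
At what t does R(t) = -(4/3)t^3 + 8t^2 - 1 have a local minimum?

R'(t) = -4t^2 + 16t. Setting R'(t) = 0 gives t ∈ {0, 4}.
Second-derivative test with R''(t) = -8t + 16: R''(0) = 16 > 0 ⇒ local minimum; R''(4) = -16 < 0 ⇒ local maximum.
Thus R has its local minimum at t = 0, with value -1.

0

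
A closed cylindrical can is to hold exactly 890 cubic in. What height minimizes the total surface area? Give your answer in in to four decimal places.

With radius r and height h, πr²h = 890 so h = 890/(πr²), and S(r) = 2πr² + 2πrh = 2πr² + 2·890/r.
S'(r) = 4πr − 2·890/r² = 0 ⇒ r³ = 890/(2π), so r ≈ 5.2128 and h = 2r ≈ 10.4256.
S''(r) = 4π + 4·890/r³ > 0, so this is the minimum; S ≈ 512.2019.

10.4256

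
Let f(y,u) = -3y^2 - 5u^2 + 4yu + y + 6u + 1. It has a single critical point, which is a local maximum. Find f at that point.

∂f/∂y = -6y + 4u + 1 = 0 and ∂f/∂u = 4y - 10u + 6 = 0, so (y, u) = (17/22, 10/11).
The Hessian has f_{yy} = -6, f_{uu} = -10, f_{yu} = 4, giving D = 44 > 0 with f_{yy} < 0, so the point is a local maximum.
f(17/22, 10/11) = 181/44.

181/44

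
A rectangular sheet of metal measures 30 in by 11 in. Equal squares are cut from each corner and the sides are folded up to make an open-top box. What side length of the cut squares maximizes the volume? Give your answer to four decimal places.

With cut size x, the volume is V(x) = x(30 − 2x)(11 − 2x) for 0 < x < 5.5.
V'(x) = 12x^2 − 164x + 330. Setting V'(x) = 0 gives x ≈ 2.4522 (the root in (0, 5.5)).
V''(x) = 24x − 164 is negative there, so this is the maximum; V ≈ 375.1198.

2.4522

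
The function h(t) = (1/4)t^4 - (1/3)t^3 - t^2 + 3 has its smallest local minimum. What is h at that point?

h'(t) = t^3 - t^2 - 2t = 0 at t = -1, 0, 2.
Since h''(t) = 3t^2 - 2t - 2, we get h''(-1) = 3 > 0 ⇒ local minimum; h''(0) = -2 < 0 ⇒ local maximum; h''(2) = 6 > 0 ⇒ local minimum.
The smallest local minimum is h(2) = 1/3.

1/3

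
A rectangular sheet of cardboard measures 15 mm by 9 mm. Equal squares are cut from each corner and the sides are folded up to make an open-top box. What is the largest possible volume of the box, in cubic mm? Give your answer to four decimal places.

110.8191

With cut size x, the volume is V(x) = x(15 − 2x)(9 − 2x) for 0 < x < 4.5.
V'(x) = 12x^2 − 96x + 135. Setting V'(x) = 0 gives x ≈ 1.8206 (the root in (0, 4.5)).
V''(x) = 24x − 96 is negative there, so this is the maximum; V ≈ 110.8191.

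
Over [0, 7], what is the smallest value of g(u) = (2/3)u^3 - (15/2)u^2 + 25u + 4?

Differentiating, g'(u) = 2u^2 - 15u + 25; which vanishes at u = 5/2 and u = 5.
Evaluating at the critical points and endpoints: g(0) = 4,  g(5/2) = 721/24,  g(5) = 149/6,  g(7) = 241/6.
The minimum over the interval is 4, attained at u = 0.

4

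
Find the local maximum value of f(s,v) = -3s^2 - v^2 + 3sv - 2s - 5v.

109/3

∂f/∂s = -6s + 3v - 2 = 0 and ∂f/∂v = 3s - 2v - 5 = 0, so (s, v) = (-19/3, -12).
The Hessian has f_{ss} = -6, f_{vv} = -2, f_{sv} = 3, giving D = 3 > 0 with f_{ss} < 0, so the point is a local maximum.
f(-19/3, -12) = 109/3.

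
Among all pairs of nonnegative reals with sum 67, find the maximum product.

4489/4

With x + y = 67, the product is P(x) = x(67 − x).
P'(x) = 67 − 2x = 0 gives x = 67/2; P'' = −2 < 0, so this is the maximum.
P = 67/2·67/2 = 4489/4.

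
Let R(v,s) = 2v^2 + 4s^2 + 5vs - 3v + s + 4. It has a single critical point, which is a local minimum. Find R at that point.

∂R/∂v = 4v + 5s - 3 = 0 and ∂R/∂s = 5v + 8s + 1 = 0, so (v, s) = (29/7, -19/7).
The Hessian has R_{vv} = 4, R_{ss} = 8, R_{vs} = 5, giving D = 7 > 0 with R_{vv} > 0, so the point is a local minimum.
R(29/7, -19/7) = -25/7.

-25/7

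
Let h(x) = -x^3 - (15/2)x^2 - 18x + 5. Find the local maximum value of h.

19

h'(x) = -3x^2 - 15x - 18 = 0 at x = -3, -2.
Since h''(x) = -6x - 15, we get h''(-3) = 3 > 0 ⇒ local minimum; h''(-2) = -3 < 0 ⇒ local maximum.
So the local maximum value is h(-2) = 19.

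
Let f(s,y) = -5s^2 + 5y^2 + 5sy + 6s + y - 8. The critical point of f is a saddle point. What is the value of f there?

-171/25

∂f/∂s = -10s + 5y + 6 = 0 and ∂f/∂y = 5s + 10y + 1 = 0, so (s, y) = (11/25, -8/25).
The Hessian has f_{ss} = -10, f_{yy} = 10, f_{sy} = 5, giving D = -125 < 0, so the point is a saddle point.
f(11/25, -8/25) = -171/25.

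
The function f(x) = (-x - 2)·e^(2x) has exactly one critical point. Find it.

f'(x) = (-1)·e^(2x) + (-x - 2)·2·e^(2x) = (-2x - 5)·e^(2x). Since e^(2x) > 0, the only critical point is x = -5/2.
f''(-5/2) has the same sign as -2 < 0, so this is a local maximum.
f(-5/2) = (1/2)·e^(-5) ≈ 0.0034.

-5/2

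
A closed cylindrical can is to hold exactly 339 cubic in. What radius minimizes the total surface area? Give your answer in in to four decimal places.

With radius r and height h, πr²h = 339 so h = 339/(πr²), and S(r) = 2πr² + 2πrh = 2πr² + 2·339/r.
S'(r) = 4πr − 2·339/r² = 0 ⇒ r³ = 339/(2π), so r ≈ 3.7787 and h = 2r ≈ 7.5574.
S''(r) = 4π + 4·339/r³ > 0, so this is the minimum; S ≈ 269.1417.

3.7787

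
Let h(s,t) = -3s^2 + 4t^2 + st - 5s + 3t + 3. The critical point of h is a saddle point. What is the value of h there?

∂h/∂s = -6s + t - 5 = 0 and ∂h/∂t = s + 8t + 3 = 0, so (s, t) = (-43/49, -13/49).
The Hessian has h_{ss} = -6, h_{tt} = 8, h_{st} = 1, giving D = -49 < 0, so the point is a saddle point.
h(-43/49, -13/49) = 235/49.

235/49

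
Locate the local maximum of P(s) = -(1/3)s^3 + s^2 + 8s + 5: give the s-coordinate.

4

P'(s) = -s^2 + 2s + 8. Setting P'(s) = 0 gives s ∈ {-2, 4}.
P''(s) = -2s + 2. P''(-2) = 6 > 0 ⇒ local minimum; P''(4) = -6 < 0 ⇒ local maximum.
So the local maximum value is P(4) = 95/3.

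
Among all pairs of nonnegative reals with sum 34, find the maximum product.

289

With x + y = 34, the product is P(x) = x(34 − x).
P'(x) = 34 − 2x = 0 gives x = 17; P'' = −2 < 0, so this is the maximum.
P = 17·17 = 289.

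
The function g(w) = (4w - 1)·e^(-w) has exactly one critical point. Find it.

Differentiating with the product rule gives g'(w) = (-4w + 5)·e^(-w). Since e^(-w) > 0, the only critical point is w = 5/4.
g''(5/4) has the same sign as -4 < 0, so this is a local maximum.
g(5/4) = (4)·e^(-5/4) ≈ 1.1460.

5/4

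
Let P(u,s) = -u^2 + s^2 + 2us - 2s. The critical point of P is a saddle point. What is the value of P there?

-1/2

∂P/∂u = -2u + 2s = 0 and ∂P/∂s = 2u + 2s - 2 = 0, so (u, s) = (1/2, 1/2).
The Hessian has P_{uu} = -2, P_{ss} = 2, P_{us} = 2, giving D = -8 < 0, so the point is a saddle point.
P(1/2, 1/2) = -1/2.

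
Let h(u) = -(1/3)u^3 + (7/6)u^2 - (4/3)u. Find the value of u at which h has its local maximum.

4/3

h'(u) = -u^2 + (7/3)u - 4/3. Setting h'(u) = 0 gives u ∈ {1, 4/3}.
Since h''(u) = -2u + 7/3, we get h''(1) = 1/3 > 0 ⇒ local minimum; h''(4/3) = -1/3 < 0 ⇒ local maximum.
So the local maximum value is h(4/3) = -40/81.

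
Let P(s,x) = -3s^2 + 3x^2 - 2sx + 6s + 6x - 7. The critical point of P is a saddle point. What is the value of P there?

∂P/∂s = -6s - 2x + 6 = 0 and ∂P/∂x = -2s + 6x + 6 = 0, so (s, x) = (6/5, -3/5).
The Hessian has P_{ss} = -6, P_{xx} = 6, P_{sx} = -2, giving D = -40 < 0, so the point is a saddle point.
P(6/5, -3/5) = -26/5.

-26/5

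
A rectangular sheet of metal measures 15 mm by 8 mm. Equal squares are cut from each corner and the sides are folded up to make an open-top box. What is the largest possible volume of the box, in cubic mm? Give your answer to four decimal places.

90.7407

With cut size x, the volume is V(x) = x(15 − 2x)(8 − 2x) for 0 < x < 4.
V'(x) = 12x^2 − 92x + 120. Setting V'(x) = 0 gives x ≈ 1.6667 (the root in (0, 4)).
V''(x) = 24x − 92 is negative there, so this is the maximum; V ≈ 90.7407.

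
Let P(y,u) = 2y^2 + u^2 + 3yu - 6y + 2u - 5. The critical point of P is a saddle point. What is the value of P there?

∂P/∂y = 4y + 3u - 6 = 0 and ∂P/∂u = 3y + 2u + 2 = 0, so (y, u) = (-18, 26).
The Hessian has P_{yy} = 4, P_{uu} = 2, P_{yu} = 3, giving D = -1 < 0, so the point is a saddle point.
P(-18, 26) = 75.

75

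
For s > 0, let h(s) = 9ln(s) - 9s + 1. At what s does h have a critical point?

h'(s) = 9/s − 9 = 0 gives s = 1.
h''(s) = -9/s², which is negative for s > 0, so this is a local maximum.
h(1) = 9·ln(1) - 9 + 1 ≈ -8.0000.

1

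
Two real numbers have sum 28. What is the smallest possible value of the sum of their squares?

With a + b = 28, a^2 + b^2 = a^2 + (28 − a)^2.
The derivative 2a − 2(28 − a) = 4a − 56 vanishes at a = 14; second derivative 4 > 0, a minimum.
The minimum is 2·(14)^2 = 392.

392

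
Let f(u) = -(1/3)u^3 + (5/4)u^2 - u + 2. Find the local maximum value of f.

7/3

f'(u) = -u^2 + (5/2)u - 1. Setting f'(u) = 0 gives u ∈ {1/2, 2}.
Second-derivative test with f''(u) = -2u + 5/2: f''(1/2) = 3/2 > 0 ⇒ local minimum; f''(2) = -3/2 < 0 ⇒ local maximum.
So the local maximum value is f(2) = 7/3.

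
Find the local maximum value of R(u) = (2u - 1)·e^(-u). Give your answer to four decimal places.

R'(u) = 2·e^(-u) + (2u - 1)·(-1)·e^(-u) = (-2u + 3)·e^(-u). Since e^(-u) > 0, the only critical point is u = 3/2.
R''(3/2) has the same sign as -2 < 0, so this is a local maximum.
R(3/2) = (2)·e^(-3/2) ≈ 0.4463.

0.4463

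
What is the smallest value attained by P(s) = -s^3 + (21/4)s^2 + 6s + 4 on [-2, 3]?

39/16

P'(s) = -3s^2 + (21/2)s + 6, whose only zero in [-2, 3] is s = -1/2.
Evaluating at the critical points and endpoints: P(-2) = 21,  P(-1/2) = 39/16,  P(3) = 169/4.
Hence the absolute minimum is 39/16 at s = -1/2.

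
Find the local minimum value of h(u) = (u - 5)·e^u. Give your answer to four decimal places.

h'(u) = 1·e^u + (u - 5)·1·e^u = (u - 4)·e^u. Since e^u > 0, the only critical point is u = 4.
h''(4) has the same sign as 1 > 0, so this is a local minimum.
h(4) = (-1)·e^(4) ≈ -54.5982.

-54.5982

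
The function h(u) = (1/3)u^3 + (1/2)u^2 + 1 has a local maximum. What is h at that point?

7/6

h'(u) = u^2 + u = 0 at u = -1, 0.
h''(u) = 2u + 1. h''(-1) = -1 < 0 ⇒ local maximum; h''(0) = 1 > 0 ⇒ local minimum.
Thus h has its local maximum at u = -1, with value 7/6.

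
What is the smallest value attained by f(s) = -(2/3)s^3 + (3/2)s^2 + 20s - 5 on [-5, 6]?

Differentiating, f'(s) = -2s^2 + 3s + 20; which vanishes at s = -5/2 and s = 4.
Candidates: f(-5) = 95/6, f(-5/2) = -845/24, f(4) = 169/3, f(6) = 25.
Hence the absolute minimum is -845/24 at s = -5/2.

-845/24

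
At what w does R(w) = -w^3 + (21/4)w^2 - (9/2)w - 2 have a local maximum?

3

Critical points: R'(w) = -3w^2 + (21/2)w - 9/2 vanishes at w = 1/2, 3.
Since R''(w) = -6w + 21/2, we get R''(1/2) = 15/2 > 0 ⇒ local minimum; R''(3) = -15/2 < 0 ⇒ local maximum.
Thus R has its local maximum at w = 3, with value 19/4.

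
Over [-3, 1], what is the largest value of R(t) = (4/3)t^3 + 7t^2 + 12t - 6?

The derivative is 4t^2 + 14t + 12, which vanishes at t = -2 and t = -3/2.
Evaluating at the critical points and endpoints: R(-3) = -15; R(-2) = -38/3; R(-3/2) = -51/4; R(1) = 43/3.
The maximum over the interval is 43/3, attained at t = 1.

43/3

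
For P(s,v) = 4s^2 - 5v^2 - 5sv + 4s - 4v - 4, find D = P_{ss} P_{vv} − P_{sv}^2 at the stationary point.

∂P/∂s = 8s - 5v + 4 = 0 and ∂P/∂v = -5s - 10v - 4 = 0, so (s, v) = (-4/7, -4/35).
The Hessian has P_{ss} = 8, P_{vv} = -10, P_{sv} = -5, giving D = -105 < 0, so the point is a saddle point.
D = (8)·(-10) − (-5)^2 = -105.

-105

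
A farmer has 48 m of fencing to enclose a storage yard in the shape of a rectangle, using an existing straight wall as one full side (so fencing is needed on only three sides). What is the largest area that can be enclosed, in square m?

Let the sides perpendicular to the wall have length x and the parallel side y, so 2x + y = 48 and the area is A = xy = x(48 − 2x).
A'(x) = 48 − 4x = 0 gives x = 12, and A''(x) = −4 < 0 confirms a maximum.
Then y = 48 − 2·12 = 24 and A = 288.

288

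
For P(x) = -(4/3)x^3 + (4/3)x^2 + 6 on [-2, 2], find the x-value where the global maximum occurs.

P'(x) = -4x^2 + (8/3)x, which vanishes at x = 0 and x = 2/3.
Evaluating at the critical points and endpoints: P(-2) = 22, P(0) = 6, P(2/3) = 502/81, P(2) = 2/3.
Hence the absolute maximum is 22 at x = -2.

-2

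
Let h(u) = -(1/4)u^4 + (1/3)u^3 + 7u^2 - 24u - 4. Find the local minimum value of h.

h'(u) = -u^3 + u^2 + 14u - 24 = 0 at u = -4, 2, 3.
Since h''(u) = -3u^2 + 2u + 14, we get h''(-4) = -42 < 0 ⇒ local maximum; h''(2) = 6 > 0 ⇒ local minimum; h''(3) = -7 < 0 ⇒ local maximum.
So the local minimum value is h(2) = -76/3.

-76/3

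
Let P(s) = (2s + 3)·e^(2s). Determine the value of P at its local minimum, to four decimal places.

-0.0183

P'(s) = 2·e^(2s) + (2s + 3)·2·e^(2s) = (4s + 8)·e^(2s). Since e^(2s) > 0, the only critical point is s = -2.
P''(-2) has the same sign as 4 > 0, so this is a local minimum.
P(-2) = (-1)·e^(-4) ≈ -0.0183.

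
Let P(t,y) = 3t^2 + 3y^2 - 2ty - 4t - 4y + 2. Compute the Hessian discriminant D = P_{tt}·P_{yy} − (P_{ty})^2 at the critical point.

∂P/∂t = 6t - 2y - 4 = 0 and ∂P/∂y = -2t + 6y - 4 = 0, so (t, y) = (1, 1).
The Hessian has P_{tt} = 6, P_{yy} = 6, P_{ty} = -2, giving D = 32 > 0 with P_{tt} > 0, so the point is a local minimum.
D = (6)·(6) − (-2)^2 = 32.

32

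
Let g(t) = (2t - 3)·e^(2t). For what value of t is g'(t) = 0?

Differentiating with the product rule gives g'(t) = (4t - 4)·e^(2t). Since e^(2t) > 0, the only critical point is t = 1.
g''(1) has the same sign as 4 > 0, so this is a local minimum.
g(1) = (-1)·e^(2) ≈ -7.3891.

1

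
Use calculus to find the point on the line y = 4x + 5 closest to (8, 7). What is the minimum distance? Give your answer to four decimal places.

Minimize D(x)^2 = (x - 8)^2 + (4x - 2)^2.
d/dx[D^2] = 2(x - 8) + 2·4·(4x - 2) = 0 ⇒ x = 16/17.
Then y = 149/17 and the distance is √(900/17) ≈ 7.2761.

7.2761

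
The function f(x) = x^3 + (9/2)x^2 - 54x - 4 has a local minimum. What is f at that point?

Critical points: f'(x) = 3x^2 + 9x - 54 vanishes at x = -6, 3.
Second-derivative test with f''(x) = 6x + 9: f''(-6) = -27 < 0 ⇒ local maximum; f''(3) = 27 > 0 ⇒ local minimum.
The local minimum is f(3) = -197/2.

-197/2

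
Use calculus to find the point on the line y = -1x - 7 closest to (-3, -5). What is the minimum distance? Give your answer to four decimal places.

Minimize D(x)^2 = (x + 3)^2 + (-x - 2)^2.
d/dx[D^2] = 2(x + 3) + 2·(-1)·(-x - 2) = 0 ⇒ x = -5/2.
Then y = -9/2 and the distance is √(1/2) ≈ 0.7071.

0.7071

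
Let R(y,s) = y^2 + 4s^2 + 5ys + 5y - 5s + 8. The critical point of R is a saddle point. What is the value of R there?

∂R/∂y = 2y + 5s + 5 = 0 and ∂R/∂s = 5y + 8s - 5 = 0, so (y, s) = (65/9, -35/9).
The Hessian has R_{yy} = 2, R_{ss} = 8, R_{ys} = 5, giving D = -9 < 0, so the point is a saddle point.
R(65/9, -35/9) = 322/9.

322/9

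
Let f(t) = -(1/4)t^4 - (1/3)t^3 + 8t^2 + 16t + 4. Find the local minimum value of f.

-47/12

f'(t) = -t^3 - t^2 + 16t + 16 = 0 at t = -4, -1, 4.
Since f''(t) = -3t^2 - 2t + 16, we get f''(-4) = -24 < 0 ⇒ local maximum; f''(-1) = 15 > 0 ⇒ local minimum; f''(4) = -40 < 0 ⇒ local maximum.
So the local minimum value is f(-1) = -47/12.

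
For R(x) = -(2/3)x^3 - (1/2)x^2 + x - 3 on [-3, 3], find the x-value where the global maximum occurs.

Differentiating, R'(x) = -2x^2 - x + 1; which vanishes at x = -1 and x = 1/2.
Evaluating at the critical points and endpoints: R(-3) = 15/2; R(-1) = -23/6; R(1/2) = -65/24; R(3) = -45/2.
The maximum over the interval is 15/2, attained at x = -3.

-3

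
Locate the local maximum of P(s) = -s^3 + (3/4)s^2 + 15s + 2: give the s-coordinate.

5/2

P'(s) = -3s^2 + (3/2)s + 15 = 0 at s = -2, 5/2.
Since P''(s) = -6s + 3/2, we get P''(-2) = 27/2 > 0 ⇒ local minimum; P''(5/2) = -27/2 < 0 ⇒ local maximum.
The local maximum is P(5/2) = 457/16.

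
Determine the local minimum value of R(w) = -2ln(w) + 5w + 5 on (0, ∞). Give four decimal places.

8.8326

R'(w) = -2/w + 5 = 0 gives w = 2/5.
R''(w) = 2/w², which is positive for w > 0, so this is a local minimum.
R(2/5) = -2·ln(2/5) + 2 + 5 ≈ 8.8326.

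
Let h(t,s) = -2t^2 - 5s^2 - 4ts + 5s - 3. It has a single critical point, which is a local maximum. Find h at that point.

∂h/∂t = -4t - 4s = 0 and ∂h/∂s = -4t - 10s + 5 = 0, so (t, s) = (-5/6, 5/6).
The Hessian has h_{tt} = -4, h_{ss} = -10, h_{ts} = -4, giving D = 24 > 0 with h_{tt} < 0, so the point is a local maximum.
h(-5/6, 5/6) = -11/12.

-11/12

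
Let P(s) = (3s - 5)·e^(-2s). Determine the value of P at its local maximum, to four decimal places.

0.0197

P'(s) = 3·e^(-2s) + (3s - 5)·(-2)·e^(-2s) = (-6s + 13)·e^(-2s). Since e^(-2s) > 0, the only critical point is s = 13/6.
P''(13/6) has the same sign as -6 < 0, so this is a local maximum.
P(13/6) = (3/2)·e^(-13/3) ≈ 0.0197.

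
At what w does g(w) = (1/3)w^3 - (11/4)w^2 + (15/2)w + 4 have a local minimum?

Critical points: g'(w) = w^2 - (11/2)w + 15/2 vanishes at w = 5/2, 3.
Second-derivative test with g''(w) = 2w - 11/2: g''(5/2) = -1/2 < 0 ⇒ local maximum; g''(3) = 1/2 > 0 ⇒ local minimum.
The local minimum is g(3) = 43/4.

3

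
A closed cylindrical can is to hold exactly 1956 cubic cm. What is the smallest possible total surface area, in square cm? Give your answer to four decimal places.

865.8190

With radius r and height h, πr²h = 1956 so h = 1956/(πr²), and S(r) = 2πr² + 2πrh = 2πr² + 2·1956/r.
S'(r) = 4πr − 2·1956/r² = 0 ⇒ r³ = 1956/(2π), so r ≈ 6.7774 and h = 2r ≈ 13.5548.
S''(r) = 4π + 4·1956/r³ > 0, so this is the minimum; S ≈ 865.8190.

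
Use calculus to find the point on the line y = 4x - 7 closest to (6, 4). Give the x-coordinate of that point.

50/17

Minimize D(x)^2 = (x - 6)^2 + (4x - 11)^2.
d/dx[D^2] = 2(x - 6) + 2·4·(4x - 11) = 0 ⇒ x = 50/17.
Then y = 81/17 and the distance is √(169/17) ≈ 3.1530.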